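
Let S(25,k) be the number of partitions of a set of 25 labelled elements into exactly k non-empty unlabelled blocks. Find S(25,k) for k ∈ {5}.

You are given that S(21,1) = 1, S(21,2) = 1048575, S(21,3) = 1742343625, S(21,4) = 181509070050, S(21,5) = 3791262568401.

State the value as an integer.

[22] T[22,2]:2*1048575+1=2097151 · T[22,3]:3*1742343625+1048575=5228079450 · T[22,4]:4*181509070050+1742343625=727778623825 · T[22,5]:5*3791262568401+181509070050=19137821912055
[23] T[23,3]:3*5228079450+2097151=15686335501 · T[23,4]:4*727778623825+5228079450=2916342574750 · T[23,5]:5*19137821912055+727778623825=96416888184100
[24] T[24,4]:4*2916342574750+15686335501=11681056634501 · T[24,5]:5*96416888184100+2916342574750=485000783495250
[25] T[25,5]:5*485000783495250+11681056634501=2436684974110751
Read S(25,5) = 2436684974110751.

2436684974110751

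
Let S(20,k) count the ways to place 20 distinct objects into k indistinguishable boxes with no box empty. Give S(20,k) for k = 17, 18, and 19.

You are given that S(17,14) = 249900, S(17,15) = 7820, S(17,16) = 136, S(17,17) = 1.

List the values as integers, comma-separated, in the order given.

row 18: T[18][15]=15·7820+249900=367200  T[18][16]=16·136+7820=9996  T[18][17]=17·1+136=153  T[18][18]=18·0+1=1
row 19: T[19][16]=16·9996+367200=527136  T[19][17]=17·153+9996=12597  T[19][18]=18·1+153=171  T[19][19]=19·0+1=1
row 20: T[20][17]=17·12597+527136=741285  T[20][18]=18·171+12597=15675  T[20][19]=19·1+171=190
Read S(20,17) = 741285, S(20,18) = 15675, S(20,19) = 190.

741285, 15675, 190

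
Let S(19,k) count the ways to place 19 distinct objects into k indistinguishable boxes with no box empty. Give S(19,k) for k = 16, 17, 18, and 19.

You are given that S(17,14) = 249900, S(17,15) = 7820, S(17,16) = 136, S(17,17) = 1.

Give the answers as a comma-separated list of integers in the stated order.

[18] T[18,15]:15*7820+249900=367200 · T[18,16]:16*136+7820=9996 · T[18,17]:17*1+136=153 · T[18,18]:18*0+1=1
[19] T[19,16]:16*9996+367200=527136 · T[19,17]:17*153+9996=12597 · T[19,18]:18*1+153=171 · T[19,19]:19*0+1=1
Read S(19,16) = 527136, S(19,17) = 12597, S(19,18) = 171, S(19,19) = 1.

527136, 12597, 171, 1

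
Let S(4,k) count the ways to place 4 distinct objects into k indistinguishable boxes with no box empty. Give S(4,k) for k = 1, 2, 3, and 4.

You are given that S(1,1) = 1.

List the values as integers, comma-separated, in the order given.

r2: T_2,1=1×1+0=1; T_2,2=2×0+1=1
r3: T_3,1=1×1+0=1; T_3,2=2×1+1=3; T_3,3=3×0+1=1
r4: T_4,1=1×1+0=1; T_4,2=2×3+1=7; T_4,3=3×1+3=6; T_4,4=4×0+1=1
Read S(4,1) = 1, S(4,2) = 7, S(4,3) = 6, S(4,4) = 1.

1, 7, 6, 1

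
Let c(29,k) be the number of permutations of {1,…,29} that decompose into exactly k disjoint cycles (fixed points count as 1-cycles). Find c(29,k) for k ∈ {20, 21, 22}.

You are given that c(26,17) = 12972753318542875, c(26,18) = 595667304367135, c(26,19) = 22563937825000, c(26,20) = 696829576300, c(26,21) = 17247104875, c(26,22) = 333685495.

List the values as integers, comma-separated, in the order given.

124243455209483610, 4285624815406935, 123268226851770

row 27: T[27][18]=26·595667304367135+12972753318542875=28460103232088385  T[27][19]=26·22563937825000+595667304367135=1182329687817135  T[27][20]=26·696829576300+22563937825000=40681506808800  T[27][21]=26·17247104875+696829576300=1145254303050  T[27][22]=26·333685495+17247104875=25922927745
row 28: T[28][19]=27·1182329687817135+28460103232088385=60383004803151030  T[28][20]=27·40681506808800+1182329687817135=2280730371654735  T[28][21]=27·1145254303050+40681506808800=71603372991150  T[28][22]=27·25922927745+1145254303050=1845173352165
row 29: T[29][20]=28·2280730371654735+60383004803151030=124243455209483610  T[29][21]=28·71603372991150+2280730371654735=4285624815406935  T[29][22]=28·1845173352165+71603372991150=123268226851770
Read c(29,20) = 124243455209483610, c(29,21) = 4285624815406935, c(29,22) = 123268226851770.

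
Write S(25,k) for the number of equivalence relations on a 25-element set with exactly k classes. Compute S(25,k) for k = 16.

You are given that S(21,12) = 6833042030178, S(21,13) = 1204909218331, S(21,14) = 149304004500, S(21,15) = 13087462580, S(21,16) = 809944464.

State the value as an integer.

526655161695960

r22: T_22,13=13×1204909218331+6833042030178=22496861868481; T_22,14=14×149304004500+1204909218331=3295165281331; T_22,15=15×13087462580+149304004500=345615943200; T_22,16=16×809944464+13087462580=26046574004
r23: T_23,14=14×3295165281331+22496861868481=68629175807115; T_23,15=15×345615943200+3295165281331=8479404429331; T_23,16=16×26046574004+345615943200=762361127264
r24: T_24,15=15×8479404429331+68629175807115=195820242247080; T_24,16=16×762361127264+8479404429331=20677182465555
r25: T_25,16=16×20677182465555+195820242247080=526655161695960
Read S(25,16) = 526655161695960.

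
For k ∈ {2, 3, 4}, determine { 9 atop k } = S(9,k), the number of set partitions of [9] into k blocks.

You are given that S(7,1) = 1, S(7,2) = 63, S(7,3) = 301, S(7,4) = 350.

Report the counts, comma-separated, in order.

255, 3025, 7770

r8: T_8,1=1×1+0=1; T_8,2=2×63+1=127; T_8,3=3×301+63=966; T_8,4=4×350+301=1701
r9: T_9,2=2×127+1=255; T_9,3=3×966+127=3025; T_9,4=4×1701+966=7770
Read S(9,2) = 255, S(9,3) = 3025, S(9,4) = 7770.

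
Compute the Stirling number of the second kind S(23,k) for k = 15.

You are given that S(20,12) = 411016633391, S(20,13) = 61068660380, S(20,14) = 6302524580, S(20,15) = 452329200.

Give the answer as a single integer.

[21] T[21,13]:13*61068660380+411016633391=1204909218331 · T[21,14]:14*6302524580+61068660380=149304004500 · T[21,15]:15*452329200+6302524580=13087462580
[22] T[22,14]:14*149304004500+1204909218331=3295165281331 · T[22,15]:15*13087462580+149304004500=345615943200
[23] T[23,15]:15*345615943200+3295165281331=8479404429331
Read S(23,15) = 8479404429331.

8479404429331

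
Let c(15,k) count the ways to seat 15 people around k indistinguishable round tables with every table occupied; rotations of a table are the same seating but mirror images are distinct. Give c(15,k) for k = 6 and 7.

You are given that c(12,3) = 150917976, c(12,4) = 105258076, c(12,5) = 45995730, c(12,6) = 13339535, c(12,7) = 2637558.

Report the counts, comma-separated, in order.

[13] T[13,4]:12*105258076+150917976=1414014888 · T[13,5]:12*45995730+105258076=657206836 · T[13,6]:12*13339535+45995730=206070150 · T[13,7]:12*2637558+13339535=44990231
[14] T[14,5]:13*657206836+1414014888=9957703756 · T[14,6]:13*206070150+657206836=3336118786 · T[14,7]:13*44990231+206070150=790943153
[15] T[15,6]:14*3336118786+9957703756=56663366760 · T[15,7]:14*790943153+3336118786=14409322928
Read c(15,6) = 56663366760, c(15,7) = 14409322928.

56663366760, 14409322928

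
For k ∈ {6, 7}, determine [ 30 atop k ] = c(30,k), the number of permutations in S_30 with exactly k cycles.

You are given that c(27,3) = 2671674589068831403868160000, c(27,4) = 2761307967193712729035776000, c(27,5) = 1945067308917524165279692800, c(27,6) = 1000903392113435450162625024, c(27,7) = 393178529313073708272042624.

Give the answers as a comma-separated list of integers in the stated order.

r28: T_28,4=27×2761307967193712729035776000+2671674589068831403868160000=77226989703299075087834112000; T_28,5=27×1945067308917524165279692800+2761307967193712729035776000=55278125307966865191587481600; T_28,6=27×1000903392113435450162625024+1945067308917524165279692800=28969458895980281319670568448; T_28,7=27×393178529313073708272042624+1000903392113435450162625024=11616723683566425573507775872
r29: T_29,5=28×55278125307966865191587481600+77226989703299075087834112000=1625014498326371300452283596800; T_29,6=28×28969458895980281319670568448+55278125307966865191587481600=866422974395414742142363398144; T_29,7=28×11616723683566425573507775872+28969458895980281319670568448=354237722035840197377888292864
r30: T_30,6=29×866422974395414742142363398144+1625014498326371300452283596800=26751280755793398822580822142976; T_30,7=29×354237722035840197377888292864+866422974395414742142363398144=11139316913434780466101123891200
Read c(30,6) = 26751280755793398822580822142976, c(30,7) = 11139316913434780466101123891200.

26751280755793398822580822142976, 11139316913434780466101123891200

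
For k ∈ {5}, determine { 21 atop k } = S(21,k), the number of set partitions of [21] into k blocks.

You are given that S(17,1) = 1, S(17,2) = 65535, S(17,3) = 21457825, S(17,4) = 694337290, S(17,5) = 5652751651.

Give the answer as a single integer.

r18: T_18,2=2×65535+1=131071; T_18,3=3×21457825+65535=64439010; T_18,4=4×694337290+21457825=2798806985; T_18,5=5×5652751651+694337290=28958095545
r19: T_19,3=3×64439010+131071=193448101; T_19,4=4×2798806985+64439010=11259666950; T_19,5=5×28958095545+2798806985=147589284710
r20: T_20,4=4×11259666950+193448101=45232115901; T_20,5=5×147589284710+11259666950=749206090500
r21: T_21,5=5×749206090500+45232115901=3791262568401
Read S(21,5) = 3791262568401.

3791262568401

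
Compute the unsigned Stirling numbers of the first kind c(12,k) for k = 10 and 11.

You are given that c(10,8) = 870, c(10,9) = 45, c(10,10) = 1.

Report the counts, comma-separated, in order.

1925, 66

[11] T[11,9]:10*45+870=1320 · T[11,10]:10*1+45=55 · T[11,11]:10*0+1=1
[12] T[12,10]:11*55+1320=1925 · T[12,11]:11*1+55=66
Read c(12,10) = 1925, c(12,11) = 66.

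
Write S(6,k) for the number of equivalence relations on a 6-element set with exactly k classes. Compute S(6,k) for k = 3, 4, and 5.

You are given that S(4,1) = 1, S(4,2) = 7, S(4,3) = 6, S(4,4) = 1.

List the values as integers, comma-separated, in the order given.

r5: T_5,2=2×7+1=15; T_5,3=3×6+7=25; T_5,4=4×1+6=10; T_5,5=5×0+1=1
r6: T_6,3=3×25+15=90; T_6,4=4×10+25=65; T_6,5=5×1+10=15
Read S(6,3) = 90, S(6,4) = 65, S(6,5) = 15.

90, 65, 15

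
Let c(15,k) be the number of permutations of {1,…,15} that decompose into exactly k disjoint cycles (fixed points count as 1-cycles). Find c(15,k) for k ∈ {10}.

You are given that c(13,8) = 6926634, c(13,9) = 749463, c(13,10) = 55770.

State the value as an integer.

37312275

r14: T_14,9=13×749463+6926634=16669653; T_14,10=13×55770+749463=1474473
r15: T_15,10=14×1474473+16669653=37312275
Read c(15,10) = 37312275.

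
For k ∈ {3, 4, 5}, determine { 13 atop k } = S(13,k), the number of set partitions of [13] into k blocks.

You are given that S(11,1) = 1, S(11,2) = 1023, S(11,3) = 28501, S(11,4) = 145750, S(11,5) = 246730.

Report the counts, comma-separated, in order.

261625, 2532530, 7508501

i=12: T(12,2)=1+2·1023=2047 | T(12,3)=1023+3·28501=86526 | T(12,4)=28501+4·145750=611501 | T(12,5)=145750+5·246730=1379400
i=13: T(13,3)=2047+3·86526=261625 | T(13,4)=86526+4·611501=2532530 | T(13,5)=611501+5·1379400=7508501
Read S(13,3) = 261625, S(13,4) = 2532530, S(13,5) = 7508501.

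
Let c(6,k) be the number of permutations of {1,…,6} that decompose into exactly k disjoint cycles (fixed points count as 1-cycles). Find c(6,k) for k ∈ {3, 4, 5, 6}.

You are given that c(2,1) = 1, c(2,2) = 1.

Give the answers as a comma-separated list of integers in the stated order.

[3] T[3,1]:2*1+0=2 · T[3,2]:2*1+1=3 · T[3,3]:2*0+1=1
[4] T[4,1]:3*2+0=6 · T[4,2]:3*3+2=11 · T[4,3]:3*1+3=6 · T[4,4]:3*0+1=1
[5] T[5,2]:4*11+6=50 · T[5,3]:4*6+11=35 · T[5,4]:4*1+6=10 · T[5,5]:4*0+1=1
[6] T[6,3]:5*35+50=225 · T[6,4]:5*10+35=85 · T[6,5]:5*1+10=15 · T[6,6]:5*0+1=1
Read c(6,3) = 225, c(6,4) = 85, c(6,5) = 15, c(6,6) = 1.

225, 85, 15, 1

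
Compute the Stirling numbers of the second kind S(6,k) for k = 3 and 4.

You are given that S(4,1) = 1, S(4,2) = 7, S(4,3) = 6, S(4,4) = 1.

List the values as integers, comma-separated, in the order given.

90, 65

r5: T_5,2=2×7+1=15; T_5,3=3×6+7=25; T_5,4=4×1+6=10
r6: T_6,3=3×25+15=90; T_6,4=4×10+25=65
Read S(6,3) = 90, S(6,4) = 65.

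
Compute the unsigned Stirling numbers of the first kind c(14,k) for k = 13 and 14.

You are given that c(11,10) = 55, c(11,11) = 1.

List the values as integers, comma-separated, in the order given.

@12  (12,11):1·11+55→66, (12,12):0·11+1→1
@13  (13,12):1·12+66→78, (13,13):0·12+1→1
@14  (14,13):1·13+78→91, (14,14):0·13+1→1
Read c(14,13) = 91, c(14,14) = 1.

91, 1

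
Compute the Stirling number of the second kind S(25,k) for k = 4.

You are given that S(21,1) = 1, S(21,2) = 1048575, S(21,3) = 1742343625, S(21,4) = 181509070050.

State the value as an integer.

46771289738810

[22] T[22,1]:1*1+0=1 · T[22,2]:2*1048575+1=2097151 · T[22,3]:3*1742343625+1048575=5228079450 · T[22,4]:4*181509070050+1742343625=727778623825
[23] T[23,2]:2*2097151+1=4194303 · T[23,3]:3*5228079450+2097151=15686335501 · T[23,4]:4*727778623825+5228079450=2916342574750
[24] T[24,3]:3*15686335501+4194303=47063200806 · T[24,4]:4*2916342574750+15686335501=11681056634501
[25] T[25,4]:4*11681056634501+47063200806=46771289738810
Read S(25,4) = 46771289738810.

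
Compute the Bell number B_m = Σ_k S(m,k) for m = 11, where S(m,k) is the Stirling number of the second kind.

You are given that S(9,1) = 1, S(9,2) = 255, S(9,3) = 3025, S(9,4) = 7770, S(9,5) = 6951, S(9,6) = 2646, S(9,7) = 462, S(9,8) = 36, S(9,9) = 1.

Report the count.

678570

[10] T[10,1]:1*1+0=1 · T[10,2]:2*255+1=511 · T[10,3]:3*3025+255=9330 · T[10,4]:4*7770+3025=34105 · T[10,5]:5*6951+7770=42525 · T[10,6]:6*2646+6951=22827 · T[10,7]:7*462+2646=5880 · T[10,8]:8*36+462=750 · T[10,9]:9*1+36=45 · T[10,10]:10*0+1=1
[11] T[11,1]:1*1+0=1 · T[11,2]:2*511+1=1023 · T[11,3]:3*9330+511=28501 · T[11,4]:4*34105+9330=145750 · T[11,5]:5*42525+34105=246730 · T[11,6]:6*22827+42525=179487 · T[11,7]:7*5880+22827=63987 · T[11,8]:8*750+5880=11880 · T[11,9]:9*45+750=1155 · T[11,10]:10*1+45=55 · T[11,11]:11*0+1=1
B_11 = ΣS(11,k) = 1+1023+28501+145750+246730+179487+63987+11880+1155+55+1 = 678570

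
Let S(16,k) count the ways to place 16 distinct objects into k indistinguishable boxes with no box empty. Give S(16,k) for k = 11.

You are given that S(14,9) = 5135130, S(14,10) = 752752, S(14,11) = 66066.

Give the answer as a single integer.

i=15: T(15,10)=5135130+10·752752=12662650 | T(15,11)=752752+11·66066=1479478
i=16: T(16,11)=12662650+11·1479478=28936908
Read S(16,11) = 28936908.

28936908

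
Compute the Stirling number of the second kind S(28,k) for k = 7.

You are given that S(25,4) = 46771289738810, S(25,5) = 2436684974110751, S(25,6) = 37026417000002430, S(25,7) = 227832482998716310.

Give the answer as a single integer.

82892803728383735268

row 26: T[26][5]=5·2436684974110751+46771289738810=12230196160292565  T[26][6]=6·37026417000002430+2436684974110751=224595186974125331  T[26][7]=7·227832482998716310+37026417000002430=1631853797991016600
row 27: T[27][6]=6·224595186974125331+12230196160292565=1359801318005044551  T[27][7]=7·1631853797991016600+224595186974125331=11647571772911241531
row 28: T[28][7]=7·11647571772911241531+1359801318005044551=82892803728383735268
Read S(28,7) = 82892803728383735268.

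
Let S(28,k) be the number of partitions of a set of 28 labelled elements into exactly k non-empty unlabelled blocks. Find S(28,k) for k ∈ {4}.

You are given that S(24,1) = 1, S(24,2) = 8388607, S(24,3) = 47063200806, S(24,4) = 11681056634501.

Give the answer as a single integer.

i=25: T(25,1)=0+1·1=1 | T(25,2)=1+2·8388607=16777215 | T(25,3)=8388607+3·47063200806=141197991025 | T(25,4)=47063200806+4·11681056634501=46771289738810
i=26: T(26,2)=1+2·16777215=33554431 | T(26,3)=16777215+3·141197991025=423610750290 | T(26,4)=141197991025+4·46771289738810=187226356946265
i=27: T(27,3)=33554431+3·423610750290=1270865805301 | T(27,4)=423610750290+4·187226356946265=749329038535350
i=28: T(28,4)=1270865805301+4·749329038535350=2998587019946701
Read S(28,4) = 2998587019946701.

2998587019946701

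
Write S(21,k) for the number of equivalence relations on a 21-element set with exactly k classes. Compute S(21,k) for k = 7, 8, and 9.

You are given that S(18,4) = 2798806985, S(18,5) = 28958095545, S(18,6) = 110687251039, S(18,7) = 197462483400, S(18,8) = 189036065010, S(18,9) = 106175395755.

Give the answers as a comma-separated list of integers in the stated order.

82310957214948, 132511015347084, 123272476465204

i=19: T(19,5)=2798806985+5·28958095545=147589284710 | T(19,6)=28958095545+6·110687251039=693081601779 | T(19,7)=110687251039+7·197462483400=1492924634839 | T(19,8)=197462483400+8·189036065010=1709751003480 | T(19,9)=189036065010+9·106175395755=1144614626805
i=20: T(20,6)=147589284710+6·693081601779=4306078895384 | T(20,7)=693081601779+7·1492924634839=11143554045652 | T(20,8)=1492924634839+8·1709751003480=15170932662679 | T(20,9)=1709751003480+9·1144614626805=12011282644725
i=21: T(21,7)=4306078895384+7·11143554045652=82310957214948 | T(21,8)=11143554045652+8·15170932662679=132511015347084 | T(21,9)=15170932662679+9·12011282644725=123272476465204
Read S(21,7) = 82310957214948, S(21,8) = 132511015347084, S(21,9) = 123272476465204.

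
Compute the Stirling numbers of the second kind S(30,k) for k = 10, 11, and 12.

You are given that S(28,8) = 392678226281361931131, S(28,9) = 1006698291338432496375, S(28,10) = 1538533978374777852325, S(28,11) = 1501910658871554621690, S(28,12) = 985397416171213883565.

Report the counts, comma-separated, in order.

173373343599189364594756, 215047101560666876619690, 177979707061075333384555

@29  (29,9):1006698291338432496375·9+392678226281361931131→9452962848327254398506, (29,10):1538533978374777852325·10+1006698291338432496375→16392038075086211019625, (29,11):1501910658871554621690·11+1538533978374777852325→18059551225961878690915, (29,12):985397416171213883565·12+1501910658871554621690→13326679652926121224470
@30  (30,10):16392038075086211019625·10+9452962848327254398506→173373343599189364594756, (30,11):18059551225961878690915·11+16392038075086211019625→215047101560666876619690, (30,12):13326679652926121224470·12+18059551225961878690915→177979707061075333384555
Read S(30,10) = 173373343599189364594756, S(30,11) = 215047101560666876619690, S(30,12) = 177979707061075333384555.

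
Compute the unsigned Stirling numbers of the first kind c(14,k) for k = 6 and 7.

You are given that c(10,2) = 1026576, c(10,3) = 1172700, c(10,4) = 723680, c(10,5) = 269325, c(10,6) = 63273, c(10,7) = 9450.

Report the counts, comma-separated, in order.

3336118786, 790943153

[11] T[11,3]:10*1172700+1026576=12753576 · T[11,4]:10*723680+1172700=8409500 · T[11,5]:10*269325+723680=3416930 · T[11,6]:10*63273+269325=902055 · T[11,7]:10*9450+63273=157773
[12] T[12,4]:11*8409500+12753576=105258076 · T[12,5]:11*3416930+8409500=45995730 · T[12,6]:11*902055+3416930=13339535 · T[12,7]:11*157773+902055=2637558
[13] T[13,5]:12*45995730+105258076=657206836 · T[13,6]:12*13339535+45995730=206070150 · T[13,7]:12*2637558+13339535=44990231
[14] T[14,6]:13*206070150+657206836=3336118786 · T[14,7]:13*44990231+206070150=790943153
Read c(14,6) = 3336118786, c(14,7) = 790943153.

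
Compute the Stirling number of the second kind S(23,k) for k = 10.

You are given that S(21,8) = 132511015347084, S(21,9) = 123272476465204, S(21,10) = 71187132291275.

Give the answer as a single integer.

row 22: T[22][9]=9·123272476465204+132511015347084=1241963303533920  T[22][10]=10·71187132291275+123272476465204=835143799377954
row 23: T[23][10]=10·835143799377954+1241963303533920=9593401297313460
Read S(23,10) = 9593401297313460.

9593401297313460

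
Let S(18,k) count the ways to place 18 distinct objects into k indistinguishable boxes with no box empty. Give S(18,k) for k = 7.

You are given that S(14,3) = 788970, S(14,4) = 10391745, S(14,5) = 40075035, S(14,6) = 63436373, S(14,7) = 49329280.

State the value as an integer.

197462483400

i=15: T(15,4)=788970+4·10391745=42355950 | T(15,5)=10391745+5·40075035=210766920 | T(15,6)=40075035+6·63436373=420693273 | T(15,7)=63436373+7·49329280=408741333
i=16: T(16,5)=42355950+5·210766920=1096190550 | T(16,6)=210766920+6·420693273=2734926558 | T(16,7)=420693273+7·408741333=3281882604
i=17: T(17,6)=1096190550+6·2734926558=17505749898 | T(17,7)=2734926558+7·3281882604=25708104786
i=18: T(18,7)=17505749898+7·25708104786=197462483400
Read S(18,7) = 197462483400.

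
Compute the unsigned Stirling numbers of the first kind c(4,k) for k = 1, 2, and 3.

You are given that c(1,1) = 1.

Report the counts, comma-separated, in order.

6, 11, 6

@2  (2,1):1·1+0→1, (2,2):0·1+1→1
@3  (3,1):1·2+0→2, (3,2):1·2+1→3, (3,3):0·2+1→1
@4  (4,1):2·3+0→6, (4,2):3·3+2→11, (4,3):1·3+3→6
Read c(4,1) = 6, c(4,2) = 11, c(4,3) = 6.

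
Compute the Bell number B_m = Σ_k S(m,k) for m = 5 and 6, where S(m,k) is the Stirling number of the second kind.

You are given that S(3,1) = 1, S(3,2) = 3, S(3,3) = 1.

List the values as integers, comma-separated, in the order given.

52, 203

[4] T[4,1]:1*1+0=1 · T[4,2]:2*3+1=7 · T[4,3]:3*1+3=6 · T[4,4]:4*0+1=1
[5] T[5,1]:1*1+0=1 · T[5,2]:2*7+1=15 · T[5,3]:3*6+7=25 · T[5,4]:4*1+6=10 · T[5,5]:5*0+1=1
[6] T[6,1]:1*1+0=1 · T[6,2]:2*15+1=31 · T[6,3]:3*25+15=90 · T[6,4]:4*10+25=65 · T[6,5]:5*1+10=15 · T[6,6]:6*0+1=1
B_5 = ΣS(5,k) = 1+15+25+10+1 = 52
B_6 = ΣS(6,k) = 1+31+90+65+15+1 = 203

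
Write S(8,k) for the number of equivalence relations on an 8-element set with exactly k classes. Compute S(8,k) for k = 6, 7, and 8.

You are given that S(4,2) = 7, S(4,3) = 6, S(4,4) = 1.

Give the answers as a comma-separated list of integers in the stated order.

266, 28, 1

r5: T_5,3=3×6+7=25; T_5,4=4×1+6=10; T_5,5=5×0+1=1
r6: T_6,4=4×10+25=65; T_6,5=5×1+10=15; T_6,6=6×0+1=1
r7: T_7,5=5×15+65=140; T_7,6=6×1+15=21; T_7,7=7×0+1=1
r8: T_8,6=6×21+140=266; T_8,7=7×1+21=28; T_8,8=8×0+1=1
Read S(8,6) = 266, S(8,7) = 28, S(8,8) = 1.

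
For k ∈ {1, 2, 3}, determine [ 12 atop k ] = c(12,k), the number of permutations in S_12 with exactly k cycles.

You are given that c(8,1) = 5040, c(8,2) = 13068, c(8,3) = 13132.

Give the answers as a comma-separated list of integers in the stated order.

row 9: T[9][1]=8·5040+0=40320  T[9][2]=8·13068+5040=109584  T[9][3]=8·13132+13068=118124
row 10: T[10][1]=9·40320+0=362880  T[10][2]=9·109584+40320=1026576  T[10][3]=9·118124+109584=1172700
row 11: T[11][1]=10·362880+0=3628800  T[11][2]=10·1026576+362880=10628640  T[11][3]=10·1172700+1026576=12753576
row 12: T[12][1]=11·3628800+0=39916800  T[12][2]=11·10628640+3628800=120543840  T[12][3]=11·12753576+10628640=150917976
Read c(12,1) = 39916800, c(12,2) = 120543840, c(12,3) = 150917976.

39916800, 120543840, 150917976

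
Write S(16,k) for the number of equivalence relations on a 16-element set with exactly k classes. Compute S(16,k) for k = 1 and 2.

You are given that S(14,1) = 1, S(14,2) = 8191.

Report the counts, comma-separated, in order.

1, 32767

[15] T[15,1]:1*1+0=1 · T[15,2]:2*8191+1=16383
[16] T[16,1]:1*1+0=1 · T[16,2]:2*16383+1=32767
Read S(16,1) = 1, S(16,2) = 32767.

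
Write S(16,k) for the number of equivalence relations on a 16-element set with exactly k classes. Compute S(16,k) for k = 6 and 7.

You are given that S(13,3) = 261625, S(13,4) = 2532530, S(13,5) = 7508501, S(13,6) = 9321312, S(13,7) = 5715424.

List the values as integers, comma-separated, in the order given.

2734926558, 3281882604

i=14: T(14,4)=261625+4·2532530=10391745 | T(14,5)=2532530+5·7508501=40075035 | T(14,6)=7508501+6·9321312=63436373 | T(14,7)=9321312+7·5715424=49329280
i=15: T(15,5)=10391745+5·40075035=210766920 | T(15,6)=40075035+6·63436373=420693273 | T(15,7)=63436373+7·49329280=408741333
i=16: T(16,6)=210766920+6·420693273=2734926558 | T(16,7)=420693273+7·408741333=3281882604
Read S(16,6) = 2734926558, S(16,7) = 3281882604.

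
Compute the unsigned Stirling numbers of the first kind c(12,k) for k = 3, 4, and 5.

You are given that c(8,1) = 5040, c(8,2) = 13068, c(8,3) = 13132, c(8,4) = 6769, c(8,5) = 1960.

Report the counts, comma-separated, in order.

150917976, 105258076, 45995730

i=9: T(9,1)=0+8·5040=40320 | T(9,2)=5040+8·13068=109584 | T(9,3)=13068+8·13132=118124 | T(9,4)=13132+8·6769=67284 | T(9,5)=6769+8·1960=22449
i=10: T(10,1)=0+9·40320=362880 | T(10,2)=40320+9·109584=1026576 | T(10,3)=109584+9·118124=1172700 | T(10,4)=118124+9·67284=723680 | T(10,5)=67284+9·22449=269325
i=11: T(11,2)=362880+10·1026576=10628640 | T(11,3)=1026576+10·1172700=12753576 | T(11,4)=1172700+10·723680=8409500 | T(11,5)=723680+10·269325=3416930
i=12: T(12,3)=10628640+11·12753576=150917976 | T(12,4)=12753576+11·8409500=105258076 | T(12,5)=8409500+11·3416930=45995730
Read c(12,3) = 150917976, c(12,4) = 105258076, c(12,5) = 45995730.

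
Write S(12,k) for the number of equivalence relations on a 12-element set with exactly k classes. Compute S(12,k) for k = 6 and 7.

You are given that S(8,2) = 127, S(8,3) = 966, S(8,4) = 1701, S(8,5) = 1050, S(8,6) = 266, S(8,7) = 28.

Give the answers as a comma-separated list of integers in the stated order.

1323652, 627396

[9] T[9,3]:3*966+127=3025 · T[9,4]:4*1701+966=7770 · T[9,5]:5*1050+1701=6951 · T[9,6]:6*266+1050=2646 · T[9,7]:7*28+266=462
[10] T[10,4]:4*7770+3025=34105 · T[10,5]:5*6951+7770=42525 · T[10,6]:6*2646+6951=22827 · T[10,7]:7*462+2646=5880
[11] T[11,5]:5*42525+34105=246730 · T[11,6]:6*22827+42525=179487 · T[11,7]:7*5880+22827=63987
[12] T[12,6]:6*179487+246730=1323652 · T[12,7]:7*63987+179487=627396
Read S(12,6) = 1323652, S(12,7) = 627396.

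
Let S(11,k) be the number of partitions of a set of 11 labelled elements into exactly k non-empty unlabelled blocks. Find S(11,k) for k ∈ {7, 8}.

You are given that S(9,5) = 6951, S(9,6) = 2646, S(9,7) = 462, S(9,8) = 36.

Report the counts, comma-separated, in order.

63987, 11880

@10  (10,6):2646·6+6951→22827, (10,7):462·7+2646→5880, (10,8):36·8+462→750
@11  (11,7):5880·7+22827→63987, (11,8):750·8+5880→11880
Read S(11,7) = 63987, S(11,8) = 11880.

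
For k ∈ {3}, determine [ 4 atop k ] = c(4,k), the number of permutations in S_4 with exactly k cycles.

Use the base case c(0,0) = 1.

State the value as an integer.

6

@1  (1,1):0·0+1→1
@2  (2,1):1·1+0→1, (2,2):0·1+1→1
@3  (3,2):1·2+1→3, (3,3):0·2+1→1
@4  (4,3):1·3+3→6
Read c(4,3) = 6.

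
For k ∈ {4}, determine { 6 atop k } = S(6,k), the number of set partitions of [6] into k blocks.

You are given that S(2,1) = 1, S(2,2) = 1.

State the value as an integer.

row 3: T[3][1]=1·1+0=1  T[3][2]=2·1+1=3  T[3][3]=3·0+1=1
row 4: T[4][2]=2·3+1=7  T[4][3]=3·1+3=6  T[4][4]=4·0+1=1
row 5: T[5][3]=3·6+7=25  T[5][4]=4·1+6=10
row 6: T[6][4]=4·10+25=65
Read S(6,4) = 65.

65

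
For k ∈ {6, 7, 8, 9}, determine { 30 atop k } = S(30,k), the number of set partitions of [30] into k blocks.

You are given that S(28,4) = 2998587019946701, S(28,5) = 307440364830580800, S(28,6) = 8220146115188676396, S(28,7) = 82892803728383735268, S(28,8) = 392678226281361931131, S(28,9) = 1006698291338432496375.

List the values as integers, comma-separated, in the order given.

299310102746948685757, 4168916722553086402080, 26383018684048108297800, 88300984248924568770870

[29] T[29,5]:5*307440364830580800+2998587019946701=1540200411172850701 · T[29,6]:6*8220146115188676396+307440364830580800=49628317055962639176 · T[29,7]:7*82892803728383735268+8220146115188676396=588469772213874823272 · T[29,8]:8*392678226281361931131+82892803728383735268=3224318613979279184316 · T[29,9]:9*1006698291338432496375+392678226281361931131=9452962848327254398506
[30] T[30,6]:6*49628317055962639176+1540200411172850701=299310102746948685757 · T[30,7]:7*588469772213874823272+49628317055962639176=4168916722553086402080 · T[30,8]:8*3224318613979279184316+588469772213874823272=26383018684048108297800 · T[30,9]:9*9452962848327254398506+3224318613979279184316=88300984248924568770870
Read S(30,6) = 299310102746948685757, S(30,7) = 4168916722553086402080, S(30,8) = 26383018684048108297800, S(30,9) = 88300984248924568770870.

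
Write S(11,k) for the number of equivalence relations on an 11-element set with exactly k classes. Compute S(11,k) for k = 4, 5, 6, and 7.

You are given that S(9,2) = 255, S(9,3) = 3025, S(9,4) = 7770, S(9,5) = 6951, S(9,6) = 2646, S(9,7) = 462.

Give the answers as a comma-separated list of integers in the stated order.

r10: T_10,3=3×3025+255=9330; T_10,4=4×7770+3025=34105; T_10,5=5×6951+7770=42525; T_10,6=6×2646+6951=22827; T_10,7=7×462+2646=5880
r11: T_11,4=4×34105+9330=145750; T_11,5=5×42525+34105=246730; T_11,6=6×22827+42525=179487; T_11,7=7×5880+22827=63987
Read S(11,4) = 145750, S(11,5) = 246730, S(11,6) = 179487, S(11,7) = 63987.

145750, 246730, 179487, 63987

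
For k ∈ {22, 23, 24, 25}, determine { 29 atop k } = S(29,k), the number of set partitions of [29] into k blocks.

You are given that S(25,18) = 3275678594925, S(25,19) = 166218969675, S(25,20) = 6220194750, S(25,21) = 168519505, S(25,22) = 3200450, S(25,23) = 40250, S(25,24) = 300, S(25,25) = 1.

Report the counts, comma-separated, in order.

40823077538100, 1347860993700, 33738295500, 626551380

row 26: T[26][19]=19·166218969675+3275678594925=6433839018750  T[26][20]=20·6220194750+166218969675=290622864675  T[26][21]=21·168519505+6220194750=9759104355  T[26][22]=22·3200450+168519505=238929405  T[26][23]=23·40250+3200450=4126200  T[26][24]=24·300+40250=47450  T[26][25]=25·1+300=325
row 27: T[27][20]=20·290622864675+6433839018750=12246296312250  T[27][21]=21·9759104355+290622864675=495564056130  T[27][22]=22·238929405+9759104355=15015551265  T[27][23]=23·4126200+238929405=333832005  T[27][24]=24·47450+4126200=5265000  T[27][25]=25·325+47450=55575
row 28: T[28][21]=21·495564056130+12246296312250=22653141490980  T[28][22]=22·15015551265+495564056130=825906183960  T[28][23]=23·333832005+15015551265=22693687380  T[28][24]=24·5265000+333832005=460192005  T[28][25]=25·55575+5265000=6654375
row 29: T[29][22]=22·825906183960+22653141490980=40823077538100  T[29][23]=23·22693687380+825906183960=1347860993700  T[29][24]=24·460192005+22693687380=33738295500  T[29][25]=25·6654375+460192005=626551380
Read S(29,22) = 40823077538100, S(29,23) = 1347860993700, S(29,24) = 33738295500, S(29,25) = 626551380.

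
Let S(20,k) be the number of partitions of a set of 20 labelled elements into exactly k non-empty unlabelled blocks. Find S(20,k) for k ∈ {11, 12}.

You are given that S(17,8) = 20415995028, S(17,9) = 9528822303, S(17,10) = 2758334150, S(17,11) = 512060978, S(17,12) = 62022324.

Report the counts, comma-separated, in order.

1900842429486, 411016633391

row 18: T[18][9]=9·9528822303+20415995028=106175395755  T[18][10]=10·2758334150+9528822303=37112163803  T[18][11]=11·512060978+2758334150=8391004908  T[18][12]=12·62022324+512060978=1256328866
row 19: T[19][10]=10·37112163803+106175395755=477297033785  T[19][11]=11·8391004908+37112163803=129413217791  T[19][12]=12·1256328866+8391004908=23466951300
row 20: T[20][11]=11·129413217791+477297033785=1900842429486  T[20][12]=12·23466951300+129413217791=411016633391
Read S(20,11) = 1900842429486, S(20,12) = 411016633391.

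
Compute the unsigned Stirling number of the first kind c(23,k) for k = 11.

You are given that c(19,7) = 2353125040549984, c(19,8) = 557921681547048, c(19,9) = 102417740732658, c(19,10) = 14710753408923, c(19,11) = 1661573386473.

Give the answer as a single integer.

1103230881185949736

@20  (20,8):557921681547048·19+2353125040549984→12953636989943896, (20,9):102417740732658·19+557921681547048→2503858755467550, (20,10):14710753408923·19+102417740732658→381922055502195, (20,11):1661573386473·19+14710753408923→46280647751910
@21  (21,9):2503858755467550·20+12953636989943896→63030812099294896, (21,10):381922055502195·20+2503858755467550→10142299865511450, (21,11):46280647751910·20+381922055502195→1307535010540395
@22  (22,10):10142299865511450·21+63030812099294896→276019109275035346, (22,11):1307535010540395·21+10142299865511450→37600535086859745
@23  (23,11):37600535086859745·22+276019109275035346→1103230881185949736
Read c(23,11) = 1103230881185949736.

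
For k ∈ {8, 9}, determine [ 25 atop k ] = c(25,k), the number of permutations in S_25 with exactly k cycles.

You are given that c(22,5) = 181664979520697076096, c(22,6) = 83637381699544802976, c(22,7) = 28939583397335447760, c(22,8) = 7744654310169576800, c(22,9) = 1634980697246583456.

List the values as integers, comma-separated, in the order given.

145901905527662649288000, 34218695959407148992880

r23: T_23,6=22×83637381699544802976+181664979520697076096=2021687376910682741568; T_23,7=22×28939583397335447760+83637381699544802976=720308216440924653696; T_23,8=22×7744654310169576800+28939583397335447760=199321978221066137360; T_23,9=22×1634980697246583456+7744654310169576800=43714229649594412832
r24: T_24,7=23×720308216440924653696+2021687376910682741568=18588776355051949776576; T_24,8=23×199321978221066137360+720308216440924653696=5304713715525445812976; T_24,9=23×43714229649594412832+199321978221066137360=1204749260161737632496
r25: T_25,8=24×5304713715525445812976+18588776355051949776576=145901905527662649288000; T_25,9=24×1204749260161737632496+5304713715525445812976=34218695959407148992880
Read c(25,8) = 145901905527662649288000, c(25,9) = 34218695959407148992880.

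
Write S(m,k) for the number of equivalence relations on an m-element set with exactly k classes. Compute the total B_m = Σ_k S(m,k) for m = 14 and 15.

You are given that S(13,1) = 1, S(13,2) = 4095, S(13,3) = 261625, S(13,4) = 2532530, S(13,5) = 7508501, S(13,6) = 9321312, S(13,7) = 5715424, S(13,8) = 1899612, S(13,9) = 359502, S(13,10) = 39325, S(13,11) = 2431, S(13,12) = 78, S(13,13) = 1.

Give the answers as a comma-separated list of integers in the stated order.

i=14: T(14,1)=0+1·1=1 | T(14,2)=1+2·4095=8191 | T(14,3)=4095+3·261625=788970 | T(14,4)=261625+4·2532530=10391745 | T(14,5)=2532530+5·7508501=40075035 | T(14,6)=7508501+6·9321312=63436373 | T(14,7)=9321312+7·5715424=49329280 | T(14,8)=5715424+8·1899612=20912320 | T(14,9)=1899612+9·359502=5135130 | T(14,10)=359502+10·39325=752752 | T(14,11)=39325+11·2431=66066 | T(14,12)=2431+12·78=3367 | T(14,13)=78+13·1=91 | T(14,14)=1+14·0=1
i=15: T(15,1)=0+1·1=1 | T(15,2)=1+2·8191=16383 | T(15,3)=8191+3·788970=2375101 | T(15,4)=788970+4·10391745=42355950 | T(15,5)=10391745+5·40075035=210766920 | T(15,6)=40075035+6·63436373=420693273 | T(15,7)=63436373+7·49329280=408741333 | T(15,8)=49329280+8·20912320=216627840 | T(15,9)=20912320+9·5135130=67128490 | T(15,10)=5135130+10·752752=12662650 | T(15,11)=752752+11·66066=1479478 | T(15,12)=66066+12·3367=106470 | T(15,13)=3367+13·91=4550 | T(15,14)=91+14·1=105 | T(15,15)=1+15·0=1
B_14 = ΣS(14,k) = 1+8191+788970+10391745+40075035+63436373+49329280+20912320+5135130+752752+66066+3367+91+1 = 190899322
B_15 = ΣS(15,k) = 1+16383+2375101+42355950+210766920+420693273+408741333+216627840+67128490+12662650+1479478+106470+4550+105+1 = 1382958545

190899322, 1382958545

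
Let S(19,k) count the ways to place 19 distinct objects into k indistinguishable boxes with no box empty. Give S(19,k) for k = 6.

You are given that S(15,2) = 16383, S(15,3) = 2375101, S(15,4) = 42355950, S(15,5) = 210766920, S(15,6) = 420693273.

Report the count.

@16  (16,3):2375101·3+16383→7141686, (16,4):42355950·4+2375101→171798901, (16,5):210766920·5+42355950→1096190550, (16,6):420693273·6+210766920→2734926558
@17  (17,4):171798901·4+7141686→694337290, (17,5):1096190550·5+171798901→5652751651, (17,6):2734926558·6+1096190550→17505749898
@18  (18,5):5652751651·5+694337290→28958095545, (18,6):17505749898·6+5652751651→110687251039
@19  (19,6):110687251039·6+28958095545→693081601779
Read S(19,6) = 693081601779.

693081601779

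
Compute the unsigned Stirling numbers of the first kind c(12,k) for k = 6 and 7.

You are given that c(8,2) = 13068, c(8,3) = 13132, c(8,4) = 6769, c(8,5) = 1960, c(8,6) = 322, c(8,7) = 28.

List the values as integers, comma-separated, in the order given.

13339535, 2637558

i=9: T(9,3)=13068+8·13132=118124 | T(9,4)=13132+8·6769=67284 | T(9,5)=6769+8·1960=22449 | T(9,6)=1960+8·322=4536 | T(9,7)=322+8·28=546
i=10: T(10,4)=118124+9·67284=723680 | T(10,5)=67284+9·22449=269325 | T(10,6)=22449+9·4536=63273 | T(10,7)=4536+9·546=9450
i=11: T(11,5)=723680+10·269325=3416930 | T(11,6)=269325+10·63273=902055 | T(11,7)=63273+10·9450=157773
i=12: T(12,6)=3416930+11·902055=13339535 | T(12,7)=902055+11·157773=2637558
Read c(12,6) = 13339535, c(12,7) = 2637558.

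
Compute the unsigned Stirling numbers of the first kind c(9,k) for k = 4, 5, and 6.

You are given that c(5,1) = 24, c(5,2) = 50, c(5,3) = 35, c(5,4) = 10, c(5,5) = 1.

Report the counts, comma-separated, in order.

@6  (6,1):24·5+0→120, (6,2):50·5+24→274, (6,3):35·5+50→225, (6,4):10·5+35→85, (6,5):1·5+10→15, (6,6):0·5+1→1
@7  (7,2):274·6+120→1764, (7,3):225·6+274→1624, (7,4):85·6+225→735, (7,5):15·6+85→175, (7,6):1·6+15→21
@8  (8,3):1624·7+1764→13132, (8,4):735·7+1624→6769, (8,5):175·7+735→1960, (8,6):21·7+175→322
@9  (9,4):6769·8+13132→67284, (9,5):1960·8+6769→22449, (9,6):322·8+1960→4536
Read c(9,4) = 67284, c(9,5) = 22449, c(9,6) = 4536.

67284, 22449, 4536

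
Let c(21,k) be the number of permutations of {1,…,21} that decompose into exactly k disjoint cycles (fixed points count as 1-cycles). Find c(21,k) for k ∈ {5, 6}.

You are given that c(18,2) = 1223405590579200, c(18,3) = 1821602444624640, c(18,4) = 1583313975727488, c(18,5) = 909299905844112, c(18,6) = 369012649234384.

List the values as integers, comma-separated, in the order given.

i=19: T(19,3)=1223405590579200+18·1821602444624640=34012249593822720 | T(19,4)=1821602444624640+18·1583313975727488=30321254007719424 | T(19,5)=1583313975727488+18·909299905844112=17950712280921504 | T(19,6)=909299905844112+18·369012649234384=7551527592063024
i=20: T(20,4)=34012249593822720+19·30321254007719424=610116075740491776 | T(20,5)=30321254007719424+19·17950712280921504=371384787345228000 | T(20,6)=17950712280921504+19·7551527592063024=161429736530118960
i=21: T(21,5)=610116075740491776+20·371384787345228000=8037811822645051776 | T(21,6)=371384787345228000+20·161429736530118960=3599979517947607200
Read c(21,5) = 8037811822645051776, c(21,6) = 3599979517947607200.

8037811822645051776, 3599979517947607200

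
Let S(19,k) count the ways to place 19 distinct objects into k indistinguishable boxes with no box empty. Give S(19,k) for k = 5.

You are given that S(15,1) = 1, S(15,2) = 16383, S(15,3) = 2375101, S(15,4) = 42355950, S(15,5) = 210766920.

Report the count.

r16: T_16,2=2×16383+1=32767; T_16,3=3×2375101+16383=7141686; T_16,4=4×42355950+2375101=171798901; T_16,5=5×210766920+42355950=1096190550
r17: T_17,3=3×7141686+32767=21457825; T_17,4=4×171798901+7141686=694337290; T_17,5=5×1096190550+171798901=5652751651
r18: T_18,4=4×694337290+21457825=2798806985; T_18,5=5×5652751651+694337290=28958095545
r19: T_19,5=5×28958095545+2798806985=147589284710
Read S(19,5) = 147589284710.

147589284710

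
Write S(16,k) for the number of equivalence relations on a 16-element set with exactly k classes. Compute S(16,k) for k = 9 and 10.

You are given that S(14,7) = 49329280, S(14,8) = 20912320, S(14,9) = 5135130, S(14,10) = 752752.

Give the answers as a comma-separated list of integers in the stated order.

820784250, 193754990

r15: T_15,8=8×20912320+49329280=216627840; T_15,9=9×5135130+20912320=67128490; T_15,10=10×752752+5135130=12662650
r16: T_16,9=9×67128490+216627840=820784250; T_16,10=10×12662650+67128490=193754990
Read S(16,9) = 820784250, S(16,10) = 193754990.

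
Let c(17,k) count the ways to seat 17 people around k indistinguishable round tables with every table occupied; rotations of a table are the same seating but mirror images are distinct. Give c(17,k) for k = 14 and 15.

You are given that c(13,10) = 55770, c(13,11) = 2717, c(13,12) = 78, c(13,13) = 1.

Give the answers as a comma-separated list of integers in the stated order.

[14] T[14,11]:13*2717+55770=91091 · T[14,12]:13*78+2717=3731 · T[14,13]:13*1+78=91 · T[14,14]:13*0+1=1
[15] T[15,12]:14*3731+91091=143325 · T[15,13]:14*91+3731=5005 · T[15,14]:14*1+91=105 · T[15,15]:14*0+1=1
[16] T[16,13]:15*5005+143325=218400 · T[16,14]:15*105+5005=6580 · T[16,15]:15*1+105=120
[17] T[17,14]:16*6580+218400=323680 · T[17,15]:16*120+6580=8500
Read c(17,14) = 323680, c(17,15) = 8500.

323680, 8500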